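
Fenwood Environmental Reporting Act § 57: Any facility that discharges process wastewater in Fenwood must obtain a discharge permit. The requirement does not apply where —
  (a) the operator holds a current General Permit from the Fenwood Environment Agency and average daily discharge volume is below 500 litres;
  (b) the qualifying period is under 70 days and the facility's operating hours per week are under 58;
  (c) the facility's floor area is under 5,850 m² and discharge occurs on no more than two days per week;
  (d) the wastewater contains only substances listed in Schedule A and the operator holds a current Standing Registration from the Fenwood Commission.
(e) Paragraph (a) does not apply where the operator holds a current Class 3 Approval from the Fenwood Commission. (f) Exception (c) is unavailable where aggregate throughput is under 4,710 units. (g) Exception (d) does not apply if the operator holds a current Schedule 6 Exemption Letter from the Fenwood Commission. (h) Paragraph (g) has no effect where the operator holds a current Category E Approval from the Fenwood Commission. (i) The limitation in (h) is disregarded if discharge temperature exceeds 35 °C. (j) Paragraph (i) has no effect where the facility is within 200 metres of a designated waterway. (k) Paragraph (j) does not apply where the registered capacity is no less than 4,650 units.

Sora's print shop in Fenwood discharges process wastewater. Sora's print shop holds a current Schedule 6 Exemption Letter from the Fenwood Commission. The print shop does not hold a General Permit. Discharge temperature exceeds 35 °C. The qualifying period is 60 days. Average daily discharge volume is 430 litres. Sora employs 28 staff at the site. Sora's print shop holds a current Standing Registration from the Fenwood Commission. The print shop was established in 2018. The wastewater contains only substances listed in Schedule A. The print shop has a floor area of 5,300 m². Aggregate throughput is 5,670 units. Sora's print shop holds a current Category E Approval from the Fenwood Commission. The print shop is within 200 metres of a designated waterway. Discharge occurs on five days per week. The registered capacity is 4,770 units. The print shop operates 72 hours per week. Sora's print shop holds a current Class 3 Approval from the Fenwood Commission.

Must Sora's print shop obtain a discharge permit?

Exception (a) fails — no General Permit is held.
Exception (b) does not apply: the facility's operating hours per week are 72, not under 58.
Exception (c) fails — discharge occurs on five days per week.
All of (d)'s requirements are met (the wastewater is Schedule-A-only; a current Standing Registration is held). But: (g) operates — a current Schedule 6 Exemption Letter is held. (h) is engaged (a current Category E Approval is held), but is overridden by (i): (i) operates — discharge temperature exceeds 35 °C. (j) would limit (i) — the print shop is within 200 m of a designated waterway — but (k) sets (j) aside: (k) operates against (j): the registered capacity is 4,770 units, meeting the 4,650 units threshold. (d) is therefore removed.
No exception displaces § 57.

Yes — Sora's print shop must obtain a discharge permit.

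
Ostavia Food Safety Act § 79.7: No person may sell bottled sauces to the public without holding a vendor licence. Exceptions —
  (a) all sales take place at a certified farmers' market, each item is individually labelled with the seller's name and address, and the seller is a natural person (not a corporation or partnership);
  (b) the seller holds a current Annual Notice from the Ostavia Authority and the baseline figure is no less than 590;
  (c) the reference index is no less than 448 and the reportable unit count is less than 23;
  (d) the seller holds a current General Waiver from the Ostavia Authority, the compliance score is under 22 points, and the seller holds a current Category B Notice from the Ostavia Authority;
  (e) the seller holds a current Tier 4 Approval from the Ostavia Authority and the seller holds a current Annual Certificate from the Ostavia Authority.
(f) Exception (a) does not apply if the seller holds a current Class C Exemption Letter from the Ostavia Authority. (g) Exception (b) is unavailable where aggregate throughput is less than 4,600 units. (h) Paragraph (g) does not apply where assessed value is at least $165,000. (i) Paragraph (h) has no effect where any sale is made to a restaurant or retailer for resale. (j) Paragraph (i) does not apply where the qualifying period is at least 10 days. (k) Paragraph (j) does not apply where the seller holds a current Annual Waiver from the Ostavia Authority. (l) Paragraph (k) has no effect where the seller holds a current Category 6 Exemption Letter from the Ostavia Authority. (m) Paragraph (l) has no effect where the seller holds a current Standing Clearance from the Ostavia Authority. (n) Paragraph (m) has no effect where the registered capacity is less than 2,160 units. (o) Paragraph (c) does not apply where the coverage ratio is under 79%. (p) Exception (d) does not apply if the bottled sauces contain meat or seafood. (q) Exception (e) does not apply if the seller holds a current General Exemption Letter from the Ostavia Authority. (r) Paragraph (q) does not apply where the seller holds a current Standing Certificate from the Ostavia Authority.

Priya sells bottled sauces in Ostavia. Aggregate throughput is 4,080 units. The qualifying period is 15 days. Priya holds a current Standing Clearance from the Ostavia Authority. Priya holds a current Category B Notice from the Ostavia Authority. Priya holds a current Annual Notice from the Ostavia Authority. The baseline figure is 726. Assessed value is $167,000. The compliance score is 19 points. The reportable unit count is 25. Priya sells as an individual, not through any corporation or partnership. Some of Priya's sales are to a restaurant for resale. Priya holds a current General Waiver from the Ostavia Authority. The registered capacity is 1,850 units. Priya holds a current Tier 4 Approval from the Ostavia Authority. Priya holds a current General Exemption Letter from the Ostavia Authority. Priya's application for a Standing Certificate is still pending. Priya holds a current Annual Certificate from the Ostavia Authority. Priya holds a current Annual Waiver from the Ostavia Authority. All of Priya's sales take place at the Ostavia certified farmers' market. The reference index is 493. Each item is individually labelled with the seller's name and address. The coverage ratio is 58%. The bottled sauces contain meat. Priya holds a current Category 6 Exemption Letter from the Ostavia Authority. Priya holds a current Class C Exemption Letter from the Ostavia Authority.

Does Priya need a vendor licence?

Exception (a) is satisfied on its face — all sales are at a certified farmers' market; items are individually labelled; the seller is a natural person. However, paragraph (f) must be considered: (f) operates against (a): a current Class C Exemption Letter is held. (a) is therefore removed.
Exception (b): a current Annual Notice is held; the baseline figure is 726, meeting the 590 threshold — every condition holds. Considering the limiting provisions: (g) would limit (b) — aggregate throughput is 4,080 units, less than the 4,600 units limit — but (h) sets (g) aside: (h) operates against (g): assessed value is $167,000, meeting the $165,000 threshold. (i) applies (some sales are to a restaurant for resale), but is itself disapplied by (j): (j) operates against (i): the qualifying period is 15 days, meeting the 10 days threshold. (k) would limit (j) — a current Annual Waiver is held — but (l) sets (k) aside: (l) operates against (k): a current Category 6 Exemption Letter is held. (m) is engaged (a current Standing Clearance is held), but yields to (n): (n) operates against (m): the registered capacity is 1,850 units, less than the 2,160 units limit. So (b) applies.
Exception (c) does not apply: the reportable unit count is 25, not less than 23.
All of (d)'s requirements are met (a current General Waiver is held; the compliance score is 19 points, under the 22 points limit; a current Category B Notice is held). Turning to paragraph (p): (p) operates against (d): the bottled sauces contain meat. So (d) is unavailable.
Exception (e): a current Tier 4 Approval is held; a current Annual Certificate is held — every condition holds. But: (q) is engaged — a current General Exemption Letter is held. (r) is not triggered (the Standing Certificate is not current), so (q) stands. So (e) is unavailable.

No — exception (b) applies; Priya is not required to hold a vendor licence.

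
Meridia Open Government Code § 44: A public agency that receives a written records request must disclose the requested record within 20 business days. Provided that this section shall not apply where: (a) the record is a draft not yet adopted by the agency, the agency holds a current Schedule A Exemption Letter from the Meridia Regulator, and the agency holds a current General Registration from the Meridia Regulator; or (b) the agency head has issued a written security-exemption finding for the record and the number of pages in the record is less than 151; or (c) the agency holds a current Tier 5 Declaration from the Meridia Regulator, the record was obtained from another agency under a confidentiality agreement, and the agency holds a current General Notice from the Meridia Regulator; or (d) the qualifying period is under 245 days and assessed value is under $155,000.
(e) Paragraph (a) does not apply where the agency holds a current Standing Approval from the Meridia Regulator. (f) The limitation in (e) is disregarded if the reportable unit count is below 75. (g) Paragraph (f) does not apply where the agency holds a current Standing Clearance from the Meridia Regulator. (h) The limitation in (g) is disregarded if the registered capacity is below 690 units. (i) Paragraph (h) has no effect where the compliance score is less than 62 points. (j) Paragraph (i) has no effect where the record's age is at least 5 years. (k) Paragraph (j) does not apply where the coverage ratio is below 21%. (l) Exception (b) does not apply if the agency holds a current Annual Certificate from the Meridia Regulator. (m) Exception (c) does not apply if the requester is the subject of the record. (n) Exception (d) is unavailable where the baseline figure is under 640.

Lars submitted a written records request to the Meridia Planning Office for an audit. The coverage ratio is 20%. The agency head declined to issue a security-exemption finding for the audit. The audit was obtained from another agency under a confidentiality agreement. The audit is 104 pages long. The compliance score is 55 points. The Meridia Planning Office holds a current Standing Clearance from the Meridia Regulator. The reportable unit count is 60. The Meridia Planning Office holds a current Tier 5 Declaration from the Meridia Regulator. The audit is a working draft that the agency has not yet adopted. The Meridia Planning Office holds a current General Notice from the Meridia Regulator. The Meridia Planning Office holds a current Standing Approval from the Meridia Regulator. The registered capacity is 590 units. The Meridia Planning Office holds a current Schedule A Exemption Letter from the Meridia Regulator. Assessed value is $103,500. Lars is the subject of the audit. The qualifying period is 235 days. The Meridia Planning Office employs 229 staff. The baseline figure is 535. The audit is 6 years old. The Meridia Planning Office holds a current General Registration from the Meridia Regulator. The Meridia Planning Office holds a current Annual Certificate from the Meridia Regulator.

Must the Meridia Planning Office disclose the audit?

Yes — the Meridia Planning Office must disclose the audit.

All of (a)'s requirements are met (the audit is an unadopted draft; a current Schedule A Exemption Letter is held; a current General Registration is held). However, paragraphs (e)–(k) must be considered: (e) operates — a current Standing Approval is held. (f) operates (the reportable unit count is 60, below the 75 limit), but is set aside by (g): (g) operates against (f): a current Standing Clearance is held. (h) would limit (g) — the registered capacity is 590 units, below the 690 units limit — but (i) sets (h) aside: (i) is triggered — the compliance score is 55 points, less than the 62 points limit. (j) would limit (i) — the record's age is 6 years, meeting the 5 years threshold — but (k) sets (j) aside: (k) operates against (j): the coverage ratio is 20%, below the 21% limit. (a) is therefore removed.
Exception (b) does not apply: the agency head declined to issue a security-exemption finding.
Exception (c)'s conditions are all satisfied: a current Tier 5 Declaration is held; the audit was obtained under a confidentiality agreement; a current General Notice is held. Turning to paragraph (m): (m) operates against (c): Lars is the subject of the audit. Exception (c) does not apply.
Exception (d): the qualifying period is 235 days, under the 245 days limit; assessed value is $103,500, under the $155,000 limit — every condition holds. However, paragraph (n) must be considered: (n) operates against (d): the baseline figure is 535, under the 640 limit. So (d) is unavailable.
Every exception is unavailable, so the rule governs.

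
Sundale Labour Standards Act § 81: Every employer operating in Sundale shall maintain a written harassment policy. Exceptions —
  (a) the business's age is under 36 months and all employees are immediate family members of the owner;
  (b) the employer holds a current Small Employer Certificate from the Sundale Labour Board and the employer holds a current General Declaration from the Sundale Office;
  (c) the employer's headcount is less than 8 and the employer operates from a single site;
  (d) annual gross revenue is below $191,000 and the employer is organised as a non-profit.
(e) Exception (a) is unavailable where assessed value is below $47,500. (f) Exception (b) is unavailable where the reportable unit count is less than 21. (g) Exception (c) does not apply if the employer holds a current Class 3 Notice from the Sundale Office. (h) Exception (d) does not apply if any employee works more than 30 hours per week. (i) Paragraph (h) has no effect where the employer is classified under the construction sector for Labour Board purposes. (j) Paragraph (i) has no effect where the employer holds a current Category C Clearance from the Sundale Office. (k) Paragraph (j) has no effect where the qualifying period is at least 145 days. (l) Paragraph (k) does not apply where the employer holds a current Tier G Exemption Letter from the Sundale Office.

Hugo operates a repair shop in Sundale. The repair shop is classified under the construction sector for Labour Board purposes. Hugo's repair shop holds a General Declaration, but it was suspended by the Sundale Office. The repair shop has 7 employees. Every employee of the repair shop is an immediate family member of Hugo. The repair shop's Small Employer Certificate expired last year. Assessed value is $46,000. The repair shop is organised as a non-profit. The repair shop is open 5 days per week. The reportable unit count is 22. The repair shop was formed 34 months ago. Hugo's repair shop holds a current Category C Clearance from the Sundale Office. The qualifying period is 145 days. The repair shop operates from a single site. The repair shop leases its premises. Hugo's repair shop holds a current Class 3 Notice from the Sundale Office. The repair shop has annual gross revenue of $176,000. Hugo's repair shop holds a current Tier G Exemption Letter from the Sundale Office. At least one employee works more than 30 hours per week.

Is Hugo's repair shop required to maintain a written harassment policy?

All of (a)'s requirements are met (the business's age is 34 months, under the 36 months limit; every employee is an immediate family member). Turning to paragraph (e): (e) operates against (a): assessed value is $46,000, below the $47,500 limit. Exception (a) does not apply.
Exception (b) requires that the employer holds a current Small Employer Certificate from the Sundale Labour Board; but the Small Employer Certificate has expired, so (b) is unavailable.
Exception (c)'s conditions are all satisfied: the employer's headcount is 7, less than the 8 limit; the employer operates from a single site. Turning to paragraph (g): (g) operates against (c): a current Class 3 Notice is held. Exception (c) does not apply.
All of (d)'s requirements are met (annual gross revenue is $176,000, below the $191,000 limit; the employer is a non-profit). However, paragraphs (h)–(l) must be considered: (h) operates — at least one employee exceeds 30 hours/week. (i) applies (the repair shop is classified under the construction sector), but yields to (j): (j) operates against (i): a current Category C Clearance is held. (k) would limit (j) — the qualifying period is 145 days, meeting the 145 days threshold — but (l) sets (k) aside: (l) applies — a current Tier G Exemption Letter is held. Exception (d) does not apply.
None of the exceptions is available; § 81 applies in full.

Yes — Hugo's repair shop must maintain a written harassment policy.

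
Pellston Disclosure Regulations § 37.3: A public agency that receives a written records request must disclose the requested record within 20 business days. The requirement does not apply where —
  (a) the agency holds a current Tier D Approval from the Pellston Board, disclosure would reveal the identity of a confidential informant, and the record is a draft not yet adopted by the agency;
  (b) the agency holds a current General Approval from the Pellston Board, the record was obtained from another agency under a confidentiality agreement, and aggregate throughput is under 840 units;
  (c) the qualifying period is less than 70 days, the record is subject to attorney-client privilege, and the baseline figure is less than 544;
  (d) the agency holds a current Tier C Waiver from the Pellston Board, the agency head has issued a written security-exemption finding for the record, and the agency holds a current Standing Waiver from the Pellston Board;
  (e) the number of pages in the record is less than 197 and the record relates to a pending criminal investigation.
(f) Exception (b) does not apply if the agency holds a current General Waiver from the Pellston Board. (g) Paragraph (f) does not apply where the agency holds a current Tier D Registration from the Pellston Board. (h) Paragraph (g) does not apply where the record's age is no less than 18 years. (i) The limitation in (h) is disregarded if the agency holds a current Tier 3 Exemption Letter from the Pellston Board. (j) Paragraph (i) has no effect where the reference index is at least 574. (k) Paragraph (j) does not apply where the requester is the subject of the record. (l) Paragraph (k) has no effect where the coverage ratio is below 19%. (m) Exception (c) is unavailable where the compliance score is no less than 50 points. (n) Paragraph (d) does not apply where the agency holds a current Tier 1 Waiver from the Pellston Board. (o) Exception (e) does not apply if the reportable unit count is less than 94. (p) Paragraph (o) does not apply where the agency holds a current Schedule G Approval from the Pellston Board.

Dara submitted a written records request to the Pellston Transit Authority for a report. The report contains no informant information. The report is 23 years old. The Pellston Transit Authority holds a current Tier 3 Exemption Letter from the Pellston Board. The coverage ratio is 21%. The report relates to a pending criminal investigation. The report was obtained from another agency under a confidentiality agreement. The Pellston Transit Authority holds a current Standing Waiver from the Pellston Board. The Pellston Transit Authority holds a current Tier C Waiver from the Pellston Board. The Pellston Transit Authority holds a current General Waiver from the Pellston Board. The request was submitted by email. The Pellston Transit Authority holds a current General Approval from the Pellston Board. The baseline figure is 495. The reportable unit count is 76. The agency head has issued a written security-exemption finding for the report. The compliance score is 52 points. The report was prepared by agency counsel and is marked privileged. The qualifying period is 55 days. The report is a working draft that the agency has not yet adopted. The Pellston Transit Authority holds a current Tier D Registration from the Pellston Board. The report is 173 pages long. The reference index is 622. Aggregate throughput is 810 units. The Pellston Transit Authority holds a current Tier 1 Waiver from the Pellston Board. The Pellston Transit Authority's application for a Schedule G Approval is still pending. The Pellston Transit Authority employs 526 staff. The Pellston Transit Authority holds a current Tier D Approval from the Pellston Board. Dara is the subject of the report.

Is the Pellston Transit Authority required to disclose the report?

No — exception (b) applies; the Pellston Transit Authority is not required to disclose the report.

Exception (a) fails — the report contains no informant information.
Exception (b) is satisfied on its face — a current General Approval is held; the report was obtained under a confidentiality agreement; aggregate throughput is 810 units, under the 840 units limit. Under paragraphs (f)–(l): (f) would limit (b) — a current General Waiver is held — but (g) sets (f) aside: (g) operates against (f): a current Tier D Registration is held. (h) would limit (g) — the record's age is 23 years, meeting the 18 years threshold — but (i) sets (h) aside: (i) applies — a current Tier 3 Exemption Letter is held. (j) is engaged (the reference index is 622, meeting the 574 threshold), but is overridden by (k): (k) operates against (j): Dara is the subject of the report. (l) is not engaged (the coverage ratio is 21%, not below 19%), so (k) stands. Exception (b) stands.
Exception (c)'s conditions are all satisfied: the qualifying period is 55 days, less than the 70 days limit; the report is privileged; the baseline figure is 495, less than the 544 limit. However, paragraph (m) must be considered: (m) operates against (c): the compliance score is 52 points, meeting the 50 points threshold. (c) is therefore removed.
Exception (d) is satisfied on its face — a current Tier C Waiver is held; a written security-exemption finding has been issued; a current Standing Waiver is held. But applying paragraph (n): (n) applies — a current Tier 1 Waiver is held. (d) is therefore removed.
Exception (e): the number of pages in the record is 173, less than the 197 limit; the report relates to a pending investigation — every condition holds. However, paragraphs (o)–(p) must be considered: (o) operates against (e): the reportable unit count is 76, less than the 94 limit. (p) is not engaged (the Schedule G Approval is not current), so (o) stands. Exception (e) does not apply.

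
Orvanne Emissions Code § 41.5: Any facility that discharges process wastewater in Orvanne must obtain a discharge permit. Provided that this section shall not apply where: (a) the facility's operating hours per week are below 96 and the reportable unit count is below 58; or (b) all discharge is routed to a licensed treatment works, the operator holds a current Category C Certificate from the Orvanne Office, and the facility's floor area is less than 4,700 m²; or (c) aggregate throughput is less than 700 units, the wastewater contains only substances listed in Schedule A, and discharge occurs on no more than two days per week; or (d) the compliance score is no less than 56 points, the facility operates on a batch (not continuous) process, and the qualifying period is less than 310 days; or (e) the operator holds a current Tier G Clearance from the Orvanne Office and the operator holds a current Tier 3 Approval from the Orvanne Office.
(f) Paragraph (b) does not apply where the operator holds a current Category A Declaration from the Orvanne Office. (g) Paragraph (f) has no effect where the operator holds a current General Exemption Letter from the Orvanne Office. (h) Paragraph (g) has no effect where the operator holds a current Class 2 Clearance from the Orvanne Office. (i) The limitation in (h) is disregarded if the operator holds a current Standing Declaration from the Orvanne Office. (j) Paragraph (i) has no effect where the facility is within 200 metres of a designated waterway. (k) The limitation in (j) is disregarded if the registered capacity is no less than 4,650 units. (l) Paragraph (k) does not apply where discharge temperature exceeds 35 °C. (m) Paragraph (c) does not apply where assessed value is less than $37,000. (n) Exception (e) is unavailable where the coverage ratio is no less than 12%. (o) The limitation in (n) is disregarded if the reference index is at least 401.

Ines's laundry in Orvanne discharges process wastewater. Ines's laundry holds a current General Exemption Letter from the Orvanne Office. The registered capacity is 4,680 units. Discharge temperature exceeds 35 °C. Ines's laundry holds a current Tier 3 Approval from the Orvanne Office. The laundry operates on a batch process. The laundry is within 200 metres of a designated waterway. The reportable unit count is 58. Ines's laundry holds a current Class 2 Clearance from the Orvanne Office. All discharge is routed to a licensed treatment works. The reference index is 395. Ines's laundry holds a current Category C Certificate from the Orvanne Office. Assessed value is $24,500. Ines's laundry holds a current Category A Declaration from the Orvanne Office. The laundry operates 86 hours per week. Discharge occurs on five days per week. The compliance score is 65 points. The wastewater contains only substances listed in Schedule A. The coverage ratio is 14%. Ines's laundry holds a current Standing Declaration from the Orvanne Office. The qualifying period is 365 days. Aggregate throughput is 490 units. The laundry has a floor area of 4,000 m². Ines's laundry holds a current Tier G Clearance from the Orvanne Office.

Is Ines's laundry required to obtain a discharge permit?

Yes — Ines's laundry must obtain a discharge permit.

Exception (a) does not apply: the reportable unit count is 58, not below 58.
Exception (b): discharge is routed to a licensed treatment works; a current Category C Certificate is held; the facility's floor area is 4,000 m², less than the 4,700 m² limit — every condition holds. But: (f) is engaged — a current Category A Declaration is held. (g) would limit (f) — a current General Exemption Letter is held — but (h) sets (g) aside: (h) is engaged — a current Class 2 Clearance is held. (i) applies (a current Standing Declaration is held), but yields to (j): (j) is engaged — the laundry is within 200 m of a designated waterway. (k) applies (the registered capacity is 4,680 units, meeting the 4,650 units threshold), but is set aside by (l): (l) applies — discharge temperature exceeds 35 °C. (b) is therefore removed.
Exception (c) does not apply: discharge occurs on five days per week.
Exception (d) requires that the qualifying period is less than 310 days; but the qualifying period is 365 days, not less than 310 days, so (d) is unavailable.
Exception (e)'s conditions are all satisfied: a current Tier G Clearance is held; a current Tier 3 Approval is held. But: (n) operates against (e): the coverage ratio is 14%, meeting the 12% threshold. (o) does not operate here (the reference index is 395, short of 401), so (n) stands. (e) is therefore removed.
No exception is made out. Ines's laundry falls within the general rule.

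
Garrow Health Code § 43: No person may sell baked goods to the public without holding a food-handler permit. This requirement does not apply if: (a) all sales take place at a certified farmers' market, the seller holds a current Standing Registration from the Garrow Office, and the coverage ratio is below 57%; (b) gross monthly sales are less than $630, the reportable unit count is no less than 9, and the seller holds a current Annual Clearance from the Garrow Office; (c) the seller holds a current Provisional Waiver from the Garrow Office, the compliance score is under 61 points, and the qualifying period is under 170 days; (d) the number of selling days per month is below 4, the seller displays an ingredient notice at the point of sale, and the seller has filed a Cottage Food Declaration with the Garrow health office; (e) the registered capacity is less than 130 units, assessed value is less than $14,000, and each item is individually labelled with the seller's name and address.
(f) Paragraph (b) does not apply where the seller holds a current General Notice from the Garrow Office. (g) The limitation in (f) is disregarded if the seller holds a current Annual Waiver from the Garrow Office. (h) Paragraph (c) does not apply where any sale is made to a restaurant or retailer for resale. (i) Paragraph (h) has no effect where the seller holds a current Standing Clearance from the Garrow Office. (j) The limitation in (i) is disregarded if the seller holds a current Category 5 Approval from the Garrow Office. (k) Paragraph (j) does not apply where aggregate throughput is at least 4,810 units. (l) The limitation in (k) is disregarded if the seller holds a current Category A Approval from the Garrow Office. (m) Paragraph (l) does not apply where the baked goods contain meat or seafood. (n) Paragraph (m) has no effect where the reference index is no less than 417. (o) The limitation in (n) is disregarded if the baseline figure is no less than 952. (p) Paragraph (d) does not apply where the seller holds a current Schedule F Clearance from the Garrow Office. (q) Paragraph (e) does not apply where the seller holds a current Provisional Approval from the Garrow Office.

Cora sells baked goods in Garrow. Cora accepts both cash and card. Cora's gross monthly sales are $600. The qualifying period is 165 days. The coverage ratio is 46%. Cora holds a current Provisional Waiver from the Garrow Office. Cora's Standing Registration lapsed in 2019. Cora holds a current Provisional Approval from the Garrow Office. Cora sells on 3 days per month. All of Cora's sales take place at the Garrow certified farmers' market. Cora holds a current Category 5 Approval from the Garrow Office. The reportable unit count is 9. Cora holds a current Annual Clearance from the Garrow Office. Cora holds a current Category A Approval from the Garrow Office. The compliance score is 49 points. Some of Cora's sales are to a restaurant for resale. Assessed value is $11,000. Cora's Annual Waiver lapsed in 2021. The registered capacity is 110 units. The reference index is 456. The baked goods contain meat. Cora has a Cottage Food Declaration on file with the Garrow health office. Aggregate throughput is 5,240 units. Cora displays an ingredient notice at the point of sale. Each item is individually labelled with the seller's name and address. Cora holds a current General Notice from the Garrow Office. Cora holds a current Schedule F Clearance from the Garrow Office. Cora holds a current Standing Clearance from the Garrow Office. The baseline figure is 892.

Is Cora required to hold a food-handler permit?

Exception (a) requires that the seller holds a current Standing Registration from the Garrow Office; but no current Standing Registration is held, so (a) is unavailable.
All of (b)'s requirements are met (gross monthly sales are $600, less than the $630 limit; the reportable unit count is 9, meeting the 9 threshold; a current Annual Clearance is held). But applying paragraphs (f)–(g): (f) applies — a current General Notice is held. (g), which would lift (f), is not engaged — no current Annual Waiver is held. So (b) is unavailable.
Exception (c)'s conditions are all satisfied: a current Provisional Waiver is held; the compliance score is 49 points, under the 61 points limit; the qualifying period is 165 days, under the 170 days limit. However, paragraphs (h)–(o) must be considered: (h) is engaged — some sales are to a restaurant for resale. (i) is engaged (a current Standing Clearance is held), but is displaced by (j): (j) is triggered — a current Category 5 Approval is held. (k) operates (aggregate throughput is 5,240 units, meeting the 4,810 units threshold), but yields to (l): (l) operates — a current Category A Approval is held. (m) is triggered (the baked goods contain meat), but is overridden by (n): (n) operates — the reference index is 456, meeting the 417 threshold. (o) is inapplicable (the baseline figure is 892, short of 952), so (n) stands. (c) is therefore removed.
Exception (d)'s conditions are all satisfied: the number of selling days per month is 3, below the 4 limit; an ingredient notice is displayed; a Cottage Food Declaration is on file. But: (p) operates against (d): a current Schedule F Clearance is held. Exception (d) does not apply.
Exception (e)'s conditions are all satisfied: the registered capacity is 110 units, less than the 130 units limit; assessed value is $11,000, less than the $14,000 limit; items are individually labelled. But: (q) operates against (e): a current Provisional Approval is held. So (e) is unavailable.
None of the exceptions is available; § 43 applies in full.

Yes — Cora must hold a food-handler permit.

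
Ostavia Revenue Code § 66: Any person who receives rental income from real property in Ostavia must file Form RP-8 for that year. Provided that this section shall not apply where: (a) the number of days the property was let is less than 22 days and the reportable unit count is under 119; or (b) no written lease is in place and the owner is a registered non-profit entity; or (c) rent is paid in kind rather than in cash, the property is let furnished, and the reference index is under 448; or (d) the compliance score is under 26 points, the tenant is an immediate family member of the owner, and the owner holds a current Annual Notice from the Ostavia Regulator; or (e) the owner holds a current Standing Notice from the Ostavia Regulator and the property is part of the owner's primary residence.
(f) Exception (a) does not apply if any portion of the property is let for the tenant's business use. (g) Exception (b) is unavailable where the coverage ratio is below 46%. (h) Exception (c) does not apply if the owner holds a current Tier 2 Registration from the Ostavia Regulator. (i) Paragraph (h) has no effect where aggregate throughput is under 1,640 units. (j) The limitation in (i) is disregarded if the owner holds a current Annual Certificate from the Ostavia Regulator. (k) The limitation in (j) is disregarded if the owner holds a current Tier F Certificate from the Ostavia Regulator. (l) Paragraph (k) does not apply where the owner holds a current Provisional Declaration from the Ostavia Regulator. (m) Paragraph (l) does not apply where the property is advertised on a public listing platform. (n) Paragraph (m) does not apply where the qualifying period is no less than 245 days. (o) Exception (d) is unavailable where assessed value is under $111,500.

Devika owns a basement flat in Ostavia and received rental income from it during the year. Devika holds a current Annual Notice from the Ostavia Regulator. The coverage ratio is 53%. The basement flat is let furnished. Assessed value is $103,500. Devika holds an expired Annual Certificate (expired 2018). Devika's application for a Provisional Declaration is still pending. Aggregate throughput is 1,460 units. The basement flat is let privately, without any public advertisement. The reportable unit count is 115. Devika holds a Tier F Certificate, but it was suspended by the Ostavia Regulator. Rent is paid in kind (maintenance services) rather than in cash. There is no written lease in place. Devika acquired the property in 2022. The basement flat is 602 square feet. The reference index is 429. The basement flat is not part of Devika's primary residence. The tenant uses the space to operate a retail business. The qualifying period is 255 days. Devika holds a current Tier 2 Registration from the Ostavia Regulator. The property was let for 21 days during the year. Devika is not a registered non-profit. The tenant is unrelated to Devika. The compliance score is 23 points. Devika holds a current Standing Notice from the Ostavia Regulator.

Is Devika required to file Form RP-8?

Exception (a)'s conditions are all satisfied: the number of days the property was let is 21 days, less than the 22 days limit; the reportable unit count is 115, under the 119 limit. Turning to paragraph (f): (f) operates against (a): the space is let for business use. So (a) is unavailable.
Exception (b) does not apply: Devika is not a registered non-profit.
Exception (c)'s conditions are all satisfied: rent is paid in kind; the property is let furnished; the reference index is 429, under the 448 limit. As to paragraphs (h)–(n): (h) would limit (c) — a current Tier 2 Registration is held — but (i) sets (h) aside: (i) is triggered — aggregate throughput is 1,460 units, under the 1,640 units limit. (j) is inapplicable (the Annual Certificate is not current), so (i) stands. Exception (c) stands.
Exception (d) requires that the tenant is an immediate family member of the owner; but the tenant is unrelated to the owner, so (d) is unavailable.
Exception (e) fails — the basement flat is not part of the primary residence.

No — exception (c) applies; Devika is not required to file Form RP-8.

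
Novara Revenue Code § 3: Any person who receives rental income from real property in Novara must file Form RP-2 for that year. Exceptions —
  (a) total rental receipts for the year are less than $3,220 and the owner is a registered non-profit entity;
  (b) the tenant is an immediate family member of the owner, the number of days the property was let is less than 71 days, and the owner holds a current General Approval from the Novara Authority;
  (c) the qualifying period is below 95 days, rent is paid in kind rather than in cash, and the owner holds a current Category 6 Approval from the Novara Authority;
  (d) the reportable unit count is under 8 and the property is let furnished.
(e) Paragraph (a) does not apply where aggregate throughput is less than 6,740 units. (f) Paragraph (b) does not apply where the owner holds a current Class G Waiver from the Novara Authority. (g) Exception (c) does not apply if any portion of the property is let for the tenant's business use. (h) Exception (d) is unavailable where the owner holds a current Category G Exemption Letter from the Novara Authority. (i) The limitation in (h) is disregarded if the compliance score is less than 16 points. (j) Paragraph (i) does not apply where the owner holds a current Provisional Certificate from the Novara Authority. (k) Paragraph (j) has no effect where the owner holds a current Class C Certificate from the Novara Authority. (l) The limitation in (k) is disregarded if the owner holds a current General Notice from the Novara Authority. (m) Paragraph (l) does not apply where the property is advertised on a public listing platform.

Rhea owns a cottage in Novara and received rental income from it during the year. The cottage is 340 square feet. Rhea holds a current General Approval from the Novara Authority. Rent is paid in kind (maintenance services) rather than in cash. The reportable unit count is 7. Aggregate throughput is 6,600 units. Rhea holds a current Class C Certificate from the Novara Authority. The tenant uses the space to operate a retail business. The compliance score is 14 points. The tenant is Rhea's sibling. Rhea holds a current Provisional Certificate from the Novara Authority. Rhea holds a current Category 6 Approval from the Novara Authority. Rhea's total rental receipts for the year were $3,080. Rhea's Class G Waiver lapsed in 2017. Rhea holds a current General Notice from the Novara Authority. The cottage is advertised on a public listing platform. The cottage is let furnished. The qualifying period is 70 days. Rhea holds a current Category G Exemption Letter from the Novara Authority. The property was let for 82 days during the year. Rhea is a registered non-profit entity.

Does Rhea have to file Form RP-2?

No — exception (d) applies; Rhea is not required to file Form RP-2.

All of (a)'s requirements are met (total rental receipts for the year are $3,080, less than the $3,220 limit; Rhea is a registered non-profit). But applying paragraph (e): (e) operates against (a): aggregate throughput is 6,600 units, less than the 6,740 units limit. So (a) is unavailable.
Exception (b) does not apply: the number of days the property was let is 82 days, not less than 71 days.
Exception (c): the qualifying period is 70 days, below the 95 days limit; rent is paid in kind; a current Category 6 Approval is held — every condition holds. However, paragraph (g) must be considered: (g) operates against (c): the space is let for business use. So (c) is unavailable.
Exception (d): the reportable unit count is 7, under the 8 limit; the property is let furnished — every condition holds. Under paragraphs (h)–(m): (h) is triggered (a current Category G Exemption Letter is held), but is set aside by (i): (i) operates against (h): the compliance score is 14 points, less than the 16 points limit. (j) would limit (i) — a current Provisional Certificate is held — but (k) sets (j) aside: (k) operates against (j): a current Class C Certificate is held. (l) would limit (k) — a current General Notice is held — but (m) sets (l) aside: (m) is triggered — the property is publicly advertised. So (d) applies.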